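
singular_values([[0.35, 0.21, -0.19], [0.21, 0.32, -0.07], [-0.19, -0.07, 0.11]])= [0.62, 0.17, 0.0]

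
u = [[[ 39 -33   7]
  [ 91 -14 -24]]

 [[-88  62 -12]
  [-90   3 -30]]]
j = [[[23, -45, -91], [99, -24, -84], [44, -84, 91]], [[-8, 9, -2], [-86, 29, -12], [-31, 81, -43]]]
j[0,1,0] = 99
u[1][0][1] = 62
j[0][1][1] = -24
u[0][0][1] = -33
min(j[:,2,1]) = -84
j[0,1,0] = 99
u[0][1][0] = 91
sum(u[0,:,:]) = 66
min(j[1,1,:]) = -86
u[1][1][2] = -30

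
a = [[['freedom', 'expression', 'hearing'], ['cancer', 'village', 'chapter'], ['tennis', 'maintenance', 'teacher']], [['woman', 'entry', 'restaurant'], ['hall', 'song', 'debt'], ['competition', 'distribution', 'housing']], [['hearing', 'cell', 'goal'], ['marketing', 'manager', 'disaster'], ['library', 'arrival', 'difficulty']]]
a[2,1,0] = 'marketing'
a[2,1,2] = 'disaster'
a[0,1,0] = 'cancer'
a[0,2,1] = 'maintenance'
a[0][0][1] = 'expression'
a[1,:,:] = [['woman', 'entry', 'restaurant'], ['hall', 'song', 'debt'], ['competition', 'distribution', 'housing']]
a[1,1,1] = 'song'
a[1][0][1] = 'entry'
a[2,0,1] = 'cell'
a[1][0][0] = 'woman'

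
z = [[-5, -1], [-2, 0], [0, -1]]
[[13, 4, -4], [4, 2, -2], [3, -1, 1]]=z@[[-2, -1, 1], [-3, 1, -1]]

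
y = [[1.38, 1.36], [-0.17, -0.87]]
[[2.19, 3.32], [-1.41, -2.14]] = y@[[-0.02,-0.03],  [1.63,2.47]]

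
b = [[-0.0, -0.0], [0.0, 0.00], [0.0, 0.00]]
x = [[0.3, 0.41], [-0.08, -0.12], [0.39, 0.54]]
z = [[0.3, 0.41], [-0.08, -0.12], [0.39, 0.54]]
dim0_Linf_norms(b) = [0.0, 0.0]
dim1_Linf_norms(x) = [0.41, 0.12, 0.54]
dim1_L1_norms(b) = [0.0, 0.0, 0.0]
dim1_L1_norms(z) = [0.71, 0.2, 0.93]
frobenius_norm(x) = 0.85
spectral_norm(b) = 0.00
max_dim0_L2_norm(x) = 0.69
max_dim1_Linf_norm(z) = 0.54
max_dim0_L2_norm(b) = 0.0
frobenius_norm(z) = 0.85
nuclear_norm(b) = 0.00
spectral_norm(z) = 0.85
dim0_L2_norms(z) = [0.5, 0.69]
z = b + x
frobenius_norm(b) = 0.00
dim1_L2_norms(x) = [0.51, 0.14, 0.67]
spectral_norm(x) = 0.85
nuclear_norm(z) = 0.86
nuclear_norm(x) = 0.86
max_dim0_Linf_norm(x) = 0.54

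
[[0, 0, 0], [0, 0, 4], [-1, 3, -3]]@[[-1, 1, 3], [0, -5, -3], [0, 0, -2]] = [[0, 0, 0], [0, 0, -8], [1, -16, -6]]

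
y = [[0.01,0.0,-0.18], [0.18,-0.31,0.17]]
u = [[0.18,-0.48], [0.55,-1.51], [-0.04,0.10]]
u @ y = [[-0.08, 0.15, -0.11], [-0.27, 0.47, -0.36], [0.02, -0.03, 0.02]]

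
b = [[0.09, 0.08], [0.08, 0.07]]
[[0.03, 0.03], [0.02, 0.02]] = b @ [[0.23, 0.07], [0.07, 0.24]]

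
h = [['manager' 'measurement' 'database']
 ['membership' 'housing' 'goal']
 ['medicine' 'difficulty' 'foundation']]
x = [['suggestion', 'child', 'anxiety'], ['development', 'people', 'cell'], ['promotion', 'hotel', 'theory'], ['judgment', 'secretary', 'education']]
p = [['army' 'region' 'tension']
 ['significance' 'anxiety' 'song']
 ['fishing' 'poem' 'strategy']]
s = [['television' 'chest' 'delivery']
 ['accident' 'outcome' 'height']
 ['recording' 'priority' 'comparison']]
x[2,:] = ['promotion', 'hotel', 'theory']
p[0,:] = ['army', 'region', 'tension']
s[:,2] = ['delivery', 'height', 'comparison']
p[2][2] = 'strategy'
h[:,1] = ['measurement', 'housing', 'difficulty']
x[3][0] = 'judgment'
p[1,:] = ['significance', 'anxiety', 'song']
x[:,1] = ['child', 'people', 'hotel', 'secretary']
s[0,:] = ['television', 'chest', 'delivery']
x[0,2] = 'anxiety'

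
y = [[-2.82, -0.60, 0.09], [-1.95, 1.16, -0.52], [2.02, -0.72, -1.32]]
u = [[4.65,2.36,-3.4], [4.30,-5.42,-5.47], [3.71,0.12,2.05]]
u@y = [[-24.58, 2.4, 3.68], [-12.61, -4.93, 10.43], [-6.56, -3.56, -2.43]]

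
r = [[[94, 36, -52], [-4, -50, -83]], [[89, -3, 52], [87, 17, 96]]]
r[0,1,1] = -50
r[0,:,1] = [36, -50]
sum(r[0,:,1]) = -14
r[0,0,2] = -52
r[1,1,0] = 87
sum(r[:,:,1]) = 0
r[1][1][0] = 87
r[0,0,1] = 36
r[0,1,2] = -83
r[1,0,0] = 89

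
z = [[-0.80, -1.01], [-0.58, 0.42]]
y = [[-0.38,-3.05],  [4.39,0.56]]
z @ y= [[-4.13, 1.87], [2.06, 2.00]]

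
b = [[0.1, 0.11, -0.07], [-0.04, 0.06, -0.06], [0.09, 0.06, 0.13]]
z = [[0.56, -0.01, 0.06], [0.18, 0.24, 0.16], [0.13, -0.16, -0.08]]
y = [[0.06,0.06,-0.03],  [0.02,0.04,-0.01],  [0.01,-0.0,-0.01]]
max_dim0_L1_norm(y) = 0.1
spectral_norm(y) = 0.10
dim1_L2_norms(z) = [0.56, 0.34, 0.22]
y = z @ b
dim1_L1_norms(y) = [0.15, 0.07, 0.02]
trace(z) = 0.72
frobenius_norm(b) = 0.25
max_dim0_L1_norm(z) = 0.87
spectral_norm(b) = 0.19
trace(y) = 0.09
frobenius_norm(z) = 0.69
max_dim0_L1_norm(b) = 0.26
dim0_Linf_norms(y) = [0.06, 0.06, 0.03]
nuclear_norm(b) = 0.40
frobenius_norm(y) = 0.10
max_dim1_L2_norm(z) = 0.56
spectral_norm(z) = 0.61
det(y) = -0.00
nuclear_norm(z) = 0.94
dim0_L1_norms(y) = [0.09, 0.1, 0.05]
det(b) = 0.00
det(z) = -0.00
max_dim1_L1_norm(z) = 0.63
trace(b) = 0.29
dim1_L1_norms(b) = [0.28, 0.16, 0.28]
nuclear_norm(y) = 0.12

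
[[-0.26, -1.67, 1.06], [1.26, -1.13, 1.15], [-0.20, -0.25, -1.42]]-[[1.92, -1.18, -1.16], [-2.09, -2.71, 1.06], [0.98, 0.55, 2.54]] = [[-2.18, -0.49, 2.22], [3.35, 1.58, 0.09], [-1.18, -0.8, -3.96]]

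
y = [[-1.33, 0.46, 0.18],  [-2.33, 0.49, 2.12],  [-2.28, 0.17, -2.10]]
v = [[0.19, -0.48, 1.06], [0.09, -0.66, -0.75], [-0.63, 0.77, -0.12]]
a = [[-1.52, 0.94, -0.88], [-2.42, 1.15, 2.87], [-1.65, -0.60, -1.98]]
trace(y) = -2.94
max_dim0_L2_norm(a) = 3.6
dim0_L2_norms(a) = [3.3, 1.6, 3.6]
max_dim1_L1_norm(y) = 4.94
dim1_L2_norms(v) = [1.18, 1.0, 1.0]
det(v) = -0.47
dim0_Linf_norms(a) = [2.42, 1.15, 2.87]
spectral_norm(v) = 1.36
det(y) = -2.50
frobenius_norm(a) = 5.14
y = v + a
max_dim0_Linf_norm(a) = 2.87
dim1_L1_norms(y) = [1.97, 4.94, 4.55]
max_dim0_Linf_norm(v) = 1.06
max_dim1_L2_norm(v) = 1.18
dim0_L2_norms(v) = [0.66, 1.12, 1.3]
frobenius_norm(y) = 4.67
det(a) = -11.06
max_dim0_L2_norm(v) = 1.3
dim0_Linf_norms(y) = [2.33, 0.49, 2.12]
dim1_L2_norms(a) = [1.99, 3.93, 2.65]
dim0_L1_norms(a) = [5.59, 2.69, 5.73]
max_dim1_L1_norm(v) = 1.73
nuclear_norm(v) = 2.86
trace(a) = -2.35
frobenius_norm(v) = 1.84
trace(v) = -0.59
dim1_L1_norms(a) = [3.34, 6.44, 4.23]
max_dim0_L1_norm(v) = 1.93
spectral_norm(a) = 4.02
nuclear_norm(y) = 6.80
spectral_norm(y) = 3.58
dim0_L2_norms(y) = [3.52, 0.69, 2.99]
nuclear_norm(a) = 7.99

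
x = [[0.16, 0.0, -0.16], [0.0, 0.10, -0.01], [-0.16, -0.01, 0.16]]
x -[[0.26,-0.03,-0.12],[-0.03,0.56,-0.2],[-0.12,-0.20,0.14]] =[[-0.1,0.03,-0.04], [0.03,-0.46,0.19], [-0.04,0.19,0.02]]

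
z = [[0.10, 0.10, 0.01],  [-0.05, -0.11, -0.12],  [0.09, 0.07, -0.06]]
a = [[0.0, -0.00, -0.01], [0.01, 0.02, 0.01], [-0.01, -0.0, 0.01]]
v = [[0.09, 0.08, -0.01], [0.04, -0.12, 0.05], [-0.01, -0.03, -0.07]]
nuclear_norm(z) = 0.36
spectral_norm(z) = 0.22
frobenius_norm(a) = 0.03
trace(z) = -0.07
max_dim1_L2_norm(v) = 0.14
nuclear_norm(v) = 0.33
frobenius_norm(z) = 0.26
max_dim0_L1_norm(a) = 0.03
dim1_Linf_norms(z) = [0.1, 0.12, 0.09]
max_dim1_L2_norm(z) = 0.17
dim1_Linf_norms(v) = [0.09, 0.12, 0.07]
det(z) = 0.00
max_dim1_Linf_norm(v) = 0.12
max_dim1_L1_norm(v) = 0.21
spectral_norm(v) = 0.15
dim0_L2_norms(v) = [0.1, 0.15, 0.09]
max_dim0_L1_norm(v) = 0.23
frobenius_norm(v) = 0.20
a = v @ z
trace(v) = -0.10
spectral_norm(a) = 0.02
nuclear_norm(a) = 0.05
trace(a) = 0.03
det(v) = 0.00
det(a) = -0.00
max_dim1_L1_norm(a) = 0.04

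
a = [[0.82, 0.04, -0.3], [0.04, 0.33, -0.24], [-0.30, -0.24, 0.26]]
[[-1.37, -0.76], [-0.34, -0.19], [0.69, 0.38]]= a @ [[-1.67, -0.93], [-0.90, -0.50], [-0.11, -0.06]]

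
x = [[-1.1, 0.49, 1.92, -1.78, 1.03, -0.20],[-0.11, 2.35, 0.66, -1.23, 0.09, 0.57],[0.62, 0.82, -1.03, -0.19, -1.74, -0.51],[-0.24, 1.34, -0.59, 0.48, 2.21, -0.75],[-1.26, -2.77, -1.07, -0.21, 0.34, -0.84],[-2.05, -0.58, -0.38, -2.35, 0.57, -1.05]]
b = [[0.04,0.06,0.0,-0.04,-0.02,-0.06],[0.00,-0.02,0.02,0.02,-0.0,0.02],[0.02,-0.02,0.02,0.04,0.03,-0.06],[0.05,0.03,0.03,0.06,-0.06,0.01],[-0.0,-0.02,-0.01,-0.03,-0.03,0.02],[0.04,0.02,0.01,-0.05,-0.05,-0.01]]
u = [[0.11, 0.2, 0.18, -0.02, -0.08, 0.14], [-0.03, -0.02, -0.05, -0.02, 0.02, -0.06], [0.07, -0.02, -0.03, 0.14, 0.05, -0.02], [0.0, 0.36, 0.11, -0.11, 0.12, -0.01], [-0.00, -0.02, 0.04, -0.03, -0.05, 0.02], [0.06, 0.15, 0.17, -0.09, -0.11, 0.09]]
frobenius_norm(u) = 0.64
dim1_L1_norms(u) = [0.73, 0.2, 0.33, 0.71, 0.16, 0.67]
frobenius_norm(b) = 0.20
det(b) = -0.00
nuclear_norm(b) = 0.40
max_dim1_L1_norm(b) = 0.24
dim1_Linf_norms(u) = [0.2, 0.06, 0.14, 0.36, 0.05, 0.17]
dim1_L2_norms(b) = [0.1, 0.04, 0.09, 0.11, 0.05, 0.08]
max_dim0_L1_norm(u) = 0.77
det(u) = 0.00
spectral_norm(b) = 0.13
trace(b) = 0.06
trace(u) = -0.01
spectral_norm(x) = 4.52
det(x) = -0.12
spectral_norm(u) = 0.54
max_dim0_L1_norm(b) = 0.24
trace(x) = -0.01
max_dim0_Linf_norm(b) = 0.06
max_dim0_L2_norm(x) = 4.03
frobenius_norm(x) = 7.31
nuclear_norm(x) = 14.73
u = b @ x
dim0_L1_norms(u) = [0.27, 0.77, 0.58, 0.41, 0.43, 0.34]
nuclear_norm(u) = 1.06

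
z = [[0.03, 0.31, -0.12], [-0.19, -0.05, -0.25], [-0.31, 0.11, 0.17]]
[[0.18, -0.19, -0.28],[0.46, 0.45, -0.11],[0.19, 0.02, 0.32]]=z @[[-1.11, -0.91, -0.65], [0.28, -0.89, -0.44], [-1.06, -0.94, 1.01]]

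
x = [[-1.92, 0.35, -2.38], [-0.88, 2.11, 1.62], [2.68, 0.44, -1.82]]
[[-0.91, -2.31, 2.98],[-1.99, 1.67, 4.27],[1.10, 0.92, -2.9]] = x@[[0.46,0.62,-1.31], [-0.68,0.62,1.46], [-0.09,0.56,0.02]]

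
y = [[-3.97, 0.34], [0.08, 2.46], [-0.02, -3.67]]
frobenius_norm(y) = 5.95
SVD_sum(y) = [[-0.33, 1.29], [-0.59, 2.28], [0.89, -3.43]] + [[-3.64, -0.95], [0.67, 0.18], [-0.91, -0.24]]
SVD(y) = [[-0.30, 0.95], [-0.53, -0.18], [0.79, 0.24]] @ diag([4.462846569304297, 3.9353272416469856]) @ [[0.25, -0.97], [-0.97, -0.25]]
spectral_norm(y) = 4.46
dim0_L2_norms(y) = [3.97, 4.43]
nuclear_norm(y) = 8.40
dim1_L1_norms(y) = [4.31, 2.54, 3.69]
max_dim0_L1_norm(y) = 6.47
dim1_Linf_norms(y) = [3.97, 2.46, 3.67]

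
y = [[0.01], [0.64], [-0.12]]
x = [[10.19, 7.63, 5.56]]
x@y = [[4.32]]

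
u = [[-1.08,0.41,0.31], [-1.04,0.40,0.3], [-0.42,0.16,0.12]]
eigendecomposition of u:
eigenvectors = [[0.7, -0.39, 0.19], [0.66, -0.9, -0.22], [0.27, -0.19, 0.96]]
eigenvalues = [-0.57, 0.01, -0.0]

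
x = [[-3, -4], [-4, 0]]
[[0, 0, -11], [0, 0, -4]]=x@[[0, 0, 1], [0, 0, 2]]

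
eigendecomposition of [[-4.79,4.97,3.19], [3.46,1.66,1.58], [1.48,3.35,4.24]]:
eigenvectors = [[0.93, -0.41, -0.17],[-0.38, -0.48, -0.66],[-0.01, -0.77, 0.73]]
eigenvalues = [-6.84, 7.12, 0.83]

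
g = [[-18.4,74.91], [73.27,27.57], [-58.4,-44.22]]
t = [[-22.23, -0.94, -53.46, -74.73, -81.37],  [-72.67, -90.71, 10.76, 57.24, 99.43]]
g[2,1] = -44.22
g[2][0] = -58.4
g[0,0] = -18.4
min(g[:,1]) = -44.22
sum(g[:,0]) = -3.530000000000001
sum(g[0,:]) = 56.51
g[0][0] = -18.4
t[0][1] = -0.94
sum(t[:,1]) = -91.64999999999999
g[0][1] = 74.91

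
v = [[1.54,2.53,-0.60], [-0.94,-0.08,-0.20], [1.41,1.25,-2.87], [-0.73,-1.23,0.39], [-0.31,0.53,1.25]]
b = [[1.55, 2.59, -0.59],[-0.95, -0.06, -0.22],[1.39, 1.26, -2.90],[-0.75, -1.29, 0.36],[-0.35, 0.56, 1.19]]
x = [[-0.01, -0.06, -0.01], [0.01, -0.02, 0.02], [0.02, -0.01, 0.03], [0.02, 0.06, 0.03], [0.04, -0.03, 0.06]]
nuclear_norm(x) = 0.19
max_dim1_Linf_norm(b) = 2.9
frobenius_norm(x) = 0.13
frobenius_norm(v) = 5.10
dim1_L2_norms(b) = [3.08, 0.98, 3.45, 1.53, 1.36]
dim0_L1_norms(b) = [4.99, 5.76, 5.26]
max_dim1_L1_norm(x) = 0.13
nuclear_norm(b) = 7.73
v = x + b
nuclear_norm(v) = 7.61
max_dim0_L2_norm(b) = 3.22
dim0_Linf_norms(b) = [1.55, 2.59, 2.9]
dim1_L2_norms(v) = [3.02, 0.96, 3.43, 1.48, 1.39]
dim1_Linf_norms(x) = [0.06, 0.02, 0.03, 0.06, 0.06]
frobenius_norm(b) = 5.15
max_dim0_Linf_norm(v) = 2.87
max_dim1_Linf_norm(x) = 0.06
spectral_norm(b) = 4.51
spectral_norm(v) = 4.47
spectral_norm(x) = 0.09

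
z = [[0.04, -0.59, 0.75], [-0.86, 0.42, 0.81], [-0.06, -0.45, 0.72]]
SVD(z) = [[0.51, -0.57, -0.64], [0.69, 0.72, -0.08], [0.51, -0.4, 0.76]] @ diag([1.4637695141538298, 1.0325592037846951, 0.000547826046132825]) @ [[-0.41, -0.17, 0.90], [-0.6, 0.79, -0.13], [0.69, 0.59, 0.43]]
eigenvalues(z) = [0.9, -0.0, 0.28]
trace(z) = 1.18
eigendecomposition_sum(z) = [[0.73,-0.71,-0.19], [-0.33,0.32,0.08], [0.58,-0.57,-0.15]] + [[-0.01, -0.0, 0.01], [-0.01, -0.00, 0.01], [-0.01, -0.0, 0.01]] + [[-0.68, 0.13, 0.93], [-0.52, 0.1, 0.72], [-0.63, 0.12, 0.86]]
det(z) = -0.00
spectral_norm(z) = 1.46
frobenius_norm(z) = 1.79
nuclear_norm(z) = 2.50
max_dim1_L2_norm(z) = 1.25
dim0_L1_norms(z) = [0.96, 1.46, 2.28]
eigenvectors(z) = [[0.74, -0.69, 0.64], [-0.33, -0.59, 0.49], [0.59, -0.42, 0.59]]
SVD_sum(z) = [[-0.31, -0.12, 0.67], [-0.42, -0.17, 0.91], [-0.31, -0.12, 0.67]] + [[0.35, -0.47, 0.08], [-0.44, 0.59, -0.1], [0.25, -0.33, 0.05]] + [[-0.00, -0.0, -0.00], [-0.00, -0.0, -0.00], [0.00, 0.0, 0.0]]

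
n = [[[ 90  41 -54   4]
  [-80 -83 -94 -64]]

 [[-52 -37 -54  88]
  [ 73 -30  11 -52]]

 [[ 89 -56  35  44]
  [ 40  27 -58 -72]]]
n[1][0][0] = -52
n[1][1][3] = -52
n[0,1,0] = -80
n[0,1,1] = -83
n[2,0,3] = 44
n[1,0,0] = -52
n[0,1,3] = -64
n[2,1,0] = 40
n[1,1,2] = 11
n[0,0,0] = 90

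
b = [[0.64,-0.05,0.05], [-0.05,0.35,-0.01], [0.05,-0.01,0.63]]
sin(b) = [[0.60,-0.04,0.04], [-0.04,0.34,-0.01], [0.04,-0.01,0.59]]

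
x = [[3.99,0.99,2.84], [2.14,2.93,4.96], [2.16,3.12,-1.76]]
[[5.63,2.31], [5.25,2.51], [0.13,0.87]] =x@[[0.91, 0.36], [-0.16, 0.17], [0.76, 0.25]]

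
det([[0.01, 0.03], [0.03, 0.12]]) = 0.000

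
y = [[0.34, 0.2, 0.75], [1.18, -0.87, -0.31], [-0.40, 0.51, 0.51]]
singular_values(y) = [1.67, 0.92, 0.0]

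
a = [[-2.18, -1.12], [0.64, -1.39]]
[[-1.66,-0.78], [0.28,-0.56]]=a @ [[0.70, 0.12],[0.12, 0.46]]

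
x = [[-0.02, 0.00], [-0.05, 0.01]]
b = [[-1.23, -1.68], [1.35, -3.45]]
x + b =[[-1.25, -1.68], [1.30, -3.44]]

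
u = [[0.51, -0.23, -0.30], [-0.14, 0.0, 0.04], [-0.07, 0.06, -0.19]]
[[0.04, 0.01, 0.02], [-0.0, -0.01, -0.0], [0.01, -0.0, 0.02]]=u@[[0.01, 0.06, 0.01],  [-0.09, 0.07, 0.05],  [-0.06, 0.01, -0.08]]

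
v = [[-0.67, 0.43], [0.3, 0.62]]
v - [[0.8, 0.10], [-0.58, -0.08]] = [[-1.47, 0.33], [0.88, 0.7]]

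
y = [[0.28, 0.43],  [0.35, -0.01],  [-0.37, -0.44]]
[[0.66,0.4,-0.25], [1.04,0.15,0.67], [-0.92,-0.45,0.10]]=y @ [[2.95, 0.44, 1.85],[-0.38, 0.65, -1.79]]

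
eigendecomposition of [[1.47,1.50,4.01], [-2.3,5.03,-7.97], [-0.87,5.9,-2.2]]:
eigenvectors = [[(-0.96+0j), (-0.25-0.39j), (-0.25+0.39j)], [-0.03+0.00j, (0.69+0j), (0.69-0j)], [(0.26+0j), (0.34-0.45j), 0.34+0.45j]]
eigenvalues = [(0.41+0j), (1.94+6.46j), (1.94-6.46j)]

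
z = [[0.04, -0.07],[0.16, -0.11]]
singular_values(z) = [0.21, 0.03]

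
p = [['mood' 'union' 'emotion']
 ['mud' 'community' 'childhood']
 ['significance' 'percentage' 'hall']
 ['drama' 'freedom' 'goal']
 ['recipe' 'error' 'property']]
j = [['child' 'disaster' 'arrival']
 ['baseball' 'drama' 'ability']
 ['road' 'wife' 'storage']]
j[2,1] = 'wife'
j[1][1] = 'drama'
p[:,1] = ['union', 'community', 'percentage', 'freedom', 'error']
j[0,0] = 'child'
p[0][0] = 'mood'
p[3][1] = 'freedom'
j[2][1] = 'wife'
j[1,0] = 'baseball'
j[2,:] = ['road', 'wife', 'storage']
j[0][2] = 'arrival'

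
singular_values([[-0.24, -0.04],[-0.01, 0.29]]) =[0.3, 0.24]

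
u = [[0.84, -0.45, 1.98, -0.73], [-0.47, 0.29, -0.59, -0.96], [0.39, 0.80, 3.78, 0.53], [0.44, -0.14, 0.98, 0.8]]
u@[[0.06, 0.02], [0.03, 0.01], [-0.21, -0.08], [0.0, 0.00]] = [[-0.38,-0.15], [0.10,0.04], [-0.75,-0.29], [-0.18,-0.07]]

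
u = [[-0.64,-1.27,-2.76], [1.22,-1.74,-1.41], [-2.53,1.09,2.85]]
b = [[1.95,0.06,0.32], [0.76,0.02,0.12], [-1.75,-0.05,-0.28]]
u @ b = [[2.62, 0.07, 0.42], [3.52, 0.11, 0.58], [-9.09, -0.27, -1.48]]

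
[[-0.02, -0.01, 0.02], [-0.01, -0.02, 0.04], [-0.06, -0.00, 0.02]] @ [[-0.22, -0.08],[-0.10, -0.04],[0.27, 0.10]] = [[0.01, 0.0], [0.02, 0.01], [0.02, 0.01]]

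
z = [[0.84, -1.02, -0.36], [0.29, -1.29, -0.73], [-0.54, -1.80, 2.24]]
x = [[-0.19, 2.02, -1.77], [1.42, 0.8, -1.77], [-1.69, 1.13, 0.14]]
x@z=[[1.38, 0.77, -5.37], [2.38, 0.71, -5.06], [-1.17, 0.01, 0.1]]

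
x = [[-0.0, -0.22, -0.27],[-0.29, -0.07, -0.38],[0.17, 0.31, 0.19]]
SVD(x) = [[-0.47, 0.47, 0.74], [-0.68, -0.73, 0.04], [0.56, -0.49, 0.67]] @ diag([0.6587716802477288, 0.2487079128860081, 0.14129489506514392]) @ [[0.44, 0.49, 0.75], [0.52, -0.82, 0.23], [0.73, 0.29, -0.62]]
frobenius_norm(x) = 0.72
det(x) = 0.02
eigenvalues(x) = [(0.22+0j), (-0.05+0.32j), (-0.05-0.32j)]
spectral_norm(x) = 0.66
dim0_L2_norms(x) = [0.34, 0.39, 0.5]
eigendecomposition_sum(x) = [[(0.15+0j), (-0.11+0j), (0.01+0j)], [-0.09+0.00j, (0.06+0j), (-0+0j)], [(-0.05+0j), 0.04+0.00j, (-0+0j)]] + [[(-0.08+0.04j), -0.05+0.08j, (-0.14-0.03j)], [-0.10+0.05j, (-0.07+0.11j), (-0.19-0.02j)], [(0.11+0.06j), (0.14-0.01j), (0.1+0.18j)]] + [[(-0.08-0.04j), -0.05-0.08j, (-0.14+0.03j)],[(-0.1-0.05j), (-0.07-0.11j), (-0.19+0.02j)],[0.11-0.06j, (0.14+0.01j), (0.1-0.18j)]]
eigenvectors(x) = [[0.83+0.00j, -0.28+0.35j, -0.28-0.35j], [-0.48+0.00j, -0.35+0.49j, -0.35-0.49j], [(-0.27+0j), (0.66+0j), 0.66-0.00j]]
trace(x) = 0.12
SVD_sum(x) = [[-0.14, -0.15, -0.23], [-0.20, -0.22, -0.33], [0.16, 0.18, 0.28]] + [[0.06, -0.1, 0.03],[-0.09, 0.15, -0.04],[-0.06, 0.1, -0.03]] + [[0.08, 0.03, -0.07], [0.00, 0.0, -0.00], [0.07, 0.03, -0.06]]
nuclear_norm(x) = 1.05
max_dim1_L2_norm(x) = 0.48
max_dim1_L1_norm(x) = 0.74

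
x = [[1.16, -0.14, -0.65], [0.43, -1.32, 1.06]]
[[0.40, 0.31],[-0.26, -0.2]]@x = [[0.6, -0.47, 0.07], [-0.39, 0.3, -0.04]]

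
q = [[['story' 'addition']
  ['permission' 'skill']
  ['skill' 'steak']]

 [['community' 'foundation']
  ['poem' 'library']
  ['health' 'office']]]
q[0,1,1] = 'skill'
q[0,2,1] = 'steak'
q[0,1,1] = 'skill'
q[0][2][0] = 'skill'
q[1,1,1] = 'library'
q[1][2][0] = 'health'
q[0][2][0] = 'skill'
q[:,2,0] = ['skill', 'health']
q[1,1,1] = 'library'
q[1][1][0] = 'poem'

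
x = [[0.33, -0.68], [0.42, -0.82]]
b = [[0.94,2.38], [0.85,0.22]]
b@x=[[1.31,  -2.59], [0.37,  -0.76]]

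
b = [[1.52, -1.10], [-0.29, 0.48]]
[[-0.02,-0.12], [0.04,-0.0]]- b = [[-1.54, 0.98], [0.33, -0.48]]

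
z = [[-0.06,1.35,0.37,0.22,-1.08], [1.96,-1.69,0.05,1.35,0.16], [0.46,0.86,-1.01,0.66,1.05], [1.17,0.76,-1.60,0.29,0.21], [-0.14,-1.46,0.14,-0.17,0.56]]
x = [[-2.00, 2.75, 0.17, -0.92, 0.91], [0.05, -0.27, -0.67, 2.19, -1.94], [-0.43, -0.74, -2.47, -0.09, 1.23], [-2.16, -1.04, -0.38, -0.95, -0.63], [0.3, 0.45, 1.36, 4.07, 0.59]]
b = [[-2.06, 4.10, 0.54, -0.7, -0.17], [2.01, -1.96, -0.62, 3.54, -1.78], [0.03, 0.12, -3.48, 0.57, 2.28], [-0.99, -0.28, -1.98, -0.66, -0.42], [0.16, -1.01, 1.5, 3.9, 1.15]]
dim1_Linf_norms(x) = [2.75, 2.19, 2.47, 2.16, 4.07]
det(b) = 357.21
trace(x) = -5.10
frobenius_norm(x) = 7.55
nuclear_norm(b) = 18.85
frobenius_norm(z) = 4.73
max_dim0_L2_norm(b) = 5.38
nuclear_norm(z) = 8.75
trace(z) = -1.91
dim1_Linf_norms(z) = [1.35, 1.96, 1.05, 1.6, 1.46]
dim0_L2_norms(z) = [2.33, 2.85, 1.93, 1.56, 1.63]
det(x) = 217.56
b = x + z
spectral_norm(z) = 3.25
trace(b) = -7.01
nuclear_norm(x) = 15.78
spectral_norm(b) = 6.78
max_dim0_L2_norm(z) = 2.85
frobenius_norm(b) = 9.43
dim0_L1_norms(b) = [5.25, 7.47, 8.12, 9.37, 5.8]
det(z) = 1.06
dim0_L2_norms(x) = [2.99, 3.08, 2.93, 4.81, 2.62]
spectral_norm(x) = 5.15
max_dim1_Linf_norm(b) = 4.1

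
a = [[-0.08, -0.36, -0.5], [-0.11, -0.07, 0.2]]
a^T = [[-0.08, -0.11], [-0.36, -0.07], [-0.5, 0.2]]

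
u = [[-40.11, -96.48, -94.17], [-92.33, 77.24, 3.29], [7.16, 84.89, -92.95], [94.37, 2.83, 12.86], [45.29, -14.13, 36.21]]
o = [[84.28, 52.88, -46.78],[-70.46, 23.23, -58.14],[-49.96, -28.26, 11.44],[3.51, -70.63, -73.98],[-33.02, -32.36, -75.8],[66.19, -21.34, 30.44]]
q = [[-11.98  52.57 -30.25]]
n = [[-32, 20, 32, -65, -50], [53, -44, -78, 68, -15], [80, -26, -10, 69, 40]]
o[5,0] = 66.19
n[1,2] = -78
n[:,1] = [20, -44, -26]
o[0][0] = 84.28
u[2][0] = 7.16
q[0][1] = 52.57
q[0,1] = 52.57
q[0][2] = -30.25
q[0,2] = -30.25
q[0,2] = -30.25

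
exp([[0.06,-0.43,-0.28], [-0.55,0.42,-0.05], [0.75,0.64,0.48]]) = [[1.10,-0.68,-0.36], [-0.73,1.68,0.03], [0.75,0.78,1.47]]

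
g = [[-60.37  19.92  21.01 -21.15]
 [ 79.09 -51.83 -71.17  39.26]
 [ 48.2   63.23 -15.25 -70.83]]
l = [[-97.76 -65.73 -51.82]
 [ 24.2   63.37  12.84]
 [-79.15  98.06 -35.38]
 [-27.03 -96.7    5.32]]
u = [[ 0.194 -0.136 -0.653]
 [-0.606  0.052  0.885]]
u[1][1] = 0.052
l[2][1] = 98.06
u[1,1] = 0.052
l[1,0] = 24.2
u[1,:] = [-0.606, 0.052, 0.885]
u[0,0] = 0.194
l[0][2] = -51.82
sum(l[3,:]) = -118.41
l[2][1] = 98.06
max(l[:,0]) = 24.2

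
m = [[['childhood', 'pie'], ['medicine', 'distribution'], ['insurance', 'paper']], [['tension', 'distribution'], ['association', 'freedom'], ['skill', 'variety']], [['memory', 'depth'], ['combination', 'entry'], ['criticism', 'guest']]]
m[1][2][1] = 'variety'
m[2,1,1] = 'entry'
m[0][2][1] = 'paper'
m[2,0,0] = 'memory'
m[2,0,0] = 'memory'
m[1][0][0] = 'tension'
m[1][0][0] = 'tension'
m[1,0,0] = 'tension'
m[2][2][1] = 'guest'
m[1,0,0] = 'tension'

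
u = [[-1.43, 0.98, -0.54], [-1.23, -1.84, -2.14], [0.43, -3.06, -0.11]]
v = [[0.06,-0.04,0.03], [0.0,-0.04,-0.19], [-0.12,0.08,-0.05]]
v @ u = [[-0.02, 0.04, 0.05], [-0.03, 0.66, 0.11], [0.05, -0.11, -0.1]]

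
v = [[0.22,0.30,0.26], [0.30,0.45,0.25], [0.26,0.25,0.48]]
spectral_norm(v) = 0.93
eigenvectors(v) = [[0.48, 0.87, -0.13], [0.62, -0.44, -0.65], [0.62, -0.24, 0.75]]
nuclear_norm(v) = 1.16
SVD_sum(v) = [[0.22, 0.28, 0.28], [0.28, 0.36, 0.36], [0.28, 0.36, 0.36]] + [[0.00, 0.02, -0.02], [0.02, 0.09, -0.11], [-0.02, -0.11, 0.12]] + [[-0.0, 0.00, 0.00],[0.0, -0.00, -0.00],[0.00, -0.0, -0.00]]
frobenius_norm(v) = 0.96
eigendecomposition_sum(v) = [[0.22, 0.28, 0.28],[0.28, 0.36, 0.36],[0.28, 0.36, 0.36]] + [[-0.0,0.00,0.0], [0.00,-0.00,-0.00], [0.0,-0.00,-0.00]] + [[0.0,0.02,-0.02], [0.02,0.09,-0.11], [-0.02,-0.11,0.12]]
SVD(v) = [[-0.48, -0.13, -0.87], [-0.62, -0.65, 0.44], [-0.62, 0.75, 0.24]] @ diag([0.9344654211855007, 0.21967528571723816, 0.004140706902738954]) @ [[-0.48,-0.62,-0.62], [-0.13,-0.65,0.75], [0.87,-0.44,-0.24]]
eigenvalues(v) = [0.93, -0.0, 0.22]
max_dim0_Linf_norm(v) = 0.48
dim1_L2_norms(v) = [0.45, 0.6, 0.6]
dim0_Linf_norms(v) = [0.3, 0.45, 0.48]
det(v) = -0.00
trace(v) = 1.15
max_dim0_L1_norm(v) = 1.0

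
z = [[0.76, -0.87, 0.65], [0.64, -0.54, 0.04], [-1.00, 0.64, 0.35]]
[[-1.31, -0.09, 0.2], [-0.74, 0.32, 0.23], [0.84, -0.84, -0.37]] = z@[[-0.68, 0.66, -0.32], [0.53, 0.13, -0.84], [-0.51, -0.74, -0.44]]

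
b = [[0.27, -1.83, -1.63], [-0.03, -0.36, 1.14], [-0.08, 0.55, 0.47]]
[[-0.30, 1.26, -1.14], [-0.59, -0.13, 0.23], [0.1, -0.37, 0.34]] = b @ [[0.61, -0.87, -0.57],  [0.55, -0.54, 0.29],  [-0.33, -0.31, 0.28]]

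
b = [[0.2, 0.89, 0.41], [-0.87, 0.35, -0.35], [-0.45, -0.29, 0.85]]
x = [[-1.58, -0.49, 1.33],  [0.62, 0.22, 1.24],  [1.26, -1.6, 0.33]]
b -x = [[1.78,  1.38,  -0.92], [-1.49,  0.13,  -1.59], [-1.71,  1.31,  0.52]]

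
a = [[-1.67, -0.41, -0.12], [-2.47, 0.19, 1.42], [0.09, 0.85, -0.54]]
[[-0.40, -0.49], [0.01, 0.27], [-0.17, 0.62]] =a@[[0.21, 0.07], [0.01, 0.85], [0.37, 0.20]]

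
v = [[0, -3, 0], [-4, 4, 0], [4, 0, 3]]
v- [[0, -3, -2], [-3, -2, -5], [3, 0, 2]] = [[0, 0, 2], [-1, 6, 5], [1, 0, 1]]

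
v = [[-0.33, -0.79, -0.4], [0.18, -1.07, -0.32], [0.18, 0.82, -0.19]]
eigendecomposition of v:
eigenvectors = [[(-0.39+0.38j),(-0.39-0.38j),(0.31+0j)], [(-0.23+0.36j),-0.23-0.36j,(-0.38+0j)], [0.72+0.00j,0.72-0.00j,0.87+0.00j]]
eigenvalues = [(-0.55+0.5j), (-0.55-0.5j), (-0.48+0j)]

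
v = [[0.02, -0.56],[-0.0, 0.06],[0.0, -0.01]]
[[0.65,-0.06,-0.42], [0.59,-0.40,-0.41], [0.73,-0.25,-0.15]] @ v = [[0.01, -0.36], [0.01, -0.35], [0.01, -0.42]]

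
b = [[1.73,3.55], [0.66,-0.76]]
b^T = [[1.73, 0.66], [3.55, -0.76]]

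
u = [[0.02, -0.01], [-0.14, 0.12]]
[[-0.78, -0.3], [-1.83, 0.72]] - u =[[-0.8, -0.29],[-1.69, 0.60]]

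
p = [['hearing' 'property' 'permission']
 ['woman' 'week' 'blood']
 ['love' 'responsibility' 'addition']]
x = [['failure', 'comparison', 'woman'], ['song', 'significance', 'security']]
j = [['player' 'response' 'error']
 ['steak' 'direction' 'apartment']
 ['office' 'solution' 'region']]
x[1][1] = 'significance'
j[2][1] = 'solution'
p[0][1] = 'property'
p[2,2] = 'addition'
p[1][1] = 'week'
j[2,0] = 'office'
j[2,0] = 'office'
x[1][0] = 'song'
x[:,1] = ['comparison', 'significance']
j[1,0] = 'steak'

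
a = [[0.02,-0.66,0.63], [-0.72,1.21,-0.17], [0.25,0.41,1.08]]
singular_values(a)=[1.59, 1.24, 0.42]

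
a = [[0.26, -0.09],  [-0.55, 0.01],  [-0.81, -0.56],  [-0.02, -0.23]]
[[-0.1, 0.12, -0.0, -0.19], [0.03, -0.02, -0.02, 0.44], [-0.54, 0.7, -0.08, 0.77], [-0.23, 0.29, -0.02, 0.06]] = a@[[-0.03, 0.01, 0.03, -0.81],[1.01, -1.27, 0.10, -0.20]]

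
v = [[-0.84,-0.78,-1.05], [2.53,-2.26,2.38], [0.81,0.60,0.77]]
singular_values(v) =[4.27, 1.73, 0.11]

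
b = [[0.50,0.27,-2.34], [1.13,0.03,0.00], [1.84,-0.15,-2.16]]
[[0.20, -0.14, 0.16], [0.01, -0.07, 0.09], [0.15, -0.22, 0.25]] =b @ [[0.01, -0.06, 0.08], [0.10, 0.01, 0.01], [-0.07, 0.05, -0.05]]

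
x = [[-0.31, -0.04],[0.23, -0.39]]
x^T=[[-0.31, 0.23],[-0.04, -0.39]]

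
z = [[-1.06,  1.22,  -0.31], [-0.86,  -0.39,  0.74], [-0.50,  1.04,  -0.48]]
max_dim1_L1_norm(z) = 2.59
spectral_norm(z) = 2.04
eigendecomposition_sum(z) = [[-0.00+0.00j,-0j,0j], [-0.00+0.00j,0.00-0.00j,0j], [(-0+0j),-0j,0.00+0.00j]] + [[(-0.53+0.72j),(0.61+0.83j),-0.16-0.98j], [-0.43-0.04j,-0.20+0.46j,0.37-0.31j], [-0.25+0.55j,(0.52+0.46j),(-0.24-0.63j)]] + [[(-0.53-0.72j), (0.61-0.83j), -0.16+0.98j], [-0.43+0.04j, (-0.2-0.46j), 0.37+0.31j], [(-0.25-0.55j), 0.52-0.46j, (-0.24+0.63j)]]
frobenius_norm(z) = 2.39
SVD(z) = [[-0.8, -0.17, -0.58], [0.01, -0.97, 0.26], [-0.60, 0.2, 0.77]] @ diag([2.040982166610717, 1.2424941832067953, 1.6562111959405236e-05]) @ [[0.56, -0.79, 0.27],[0.73, 0.31, -0.61],[0.40, 0.54, 0.74]]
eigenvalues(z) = [0j, (-0.97+0.55j), (-0.97-0.55j)]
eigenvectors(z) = [[0.40+0.00j,(-0.77+0j),(-0.77-0j)], [(0.54+0j),(-0.19-0.32j),-0.19+0.32j], [(0.74+0j),-0.51+0.11j,(-0.51-0.11j)]]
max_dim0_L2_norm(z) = 1.65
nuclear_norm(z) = 3.28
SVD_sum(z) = [[-0.91,1.28,-0.44], [0.01,-0.02,0.01], [-0.68,0.96,-0.33]] + [[-0.15,  -0.06,  0.13], [-0.87,  -0.37,  0.73], [0.18,  0.08,  -0.15]] + [[-0.00, -0.0, -0.0], [0.00, 0.00, 0.00], [0.0, 0.0, 0.0]]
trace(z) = -1.93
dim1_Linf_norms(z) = [1.22, 0.86, 1.04]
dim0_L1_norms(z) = [2.42, 2.65, 1.53]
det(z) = 0.00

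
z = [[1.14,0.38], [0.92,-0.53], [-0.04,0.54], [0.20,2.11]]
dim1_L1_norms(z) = [1.52, 1.45, 0.58, 2.31]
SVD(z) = [[0.22, 0.74], [-0.18, 0.66], [0.23, -0.07], [0.93, -0.03]] @ diag([2.2822417873756864, 1.4655962690851225]) @ [[0.11,0.99], [0.99,-0.11]]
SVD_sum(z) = [[0.06, 0.5], [-0.05, -0.42], [0.06, 0.53], [0.24, 2.11]] + [[1.08, -0.12], [0.97, -0.11], [-0.1, 0.01], [-0.04, 0.00]]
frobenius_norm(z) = 2.71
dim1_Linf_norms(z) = [1.14, 0.92, 0.54, 2.11]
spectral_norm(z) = 2.28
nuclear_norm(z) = 3.75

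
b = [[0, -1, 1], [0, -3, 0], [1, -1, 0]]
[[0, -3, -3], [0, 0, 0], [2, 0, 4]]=b @ [[2, 0, 4], [0, 0, 0], [0, -3, -3]]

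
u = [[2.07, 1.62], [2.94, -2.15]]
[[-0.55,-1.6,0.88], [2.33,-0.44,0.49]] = u @[[0.28, -0.45, 0.29], [-0.7, -0.41, 0.17]]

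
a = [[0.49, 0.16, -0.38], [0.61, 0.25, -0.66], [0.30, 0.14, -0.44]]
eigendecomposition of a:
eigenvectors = [[-0.62,0.21,0.18],[-0.72,0.71,-0.97],[-0.31,0.68,-0.18]]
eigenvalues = [0.49, -0.2, 0.01]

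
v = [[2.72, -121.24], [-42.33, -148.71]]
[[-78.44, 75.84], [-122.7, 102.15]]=v @ [[0.58, -0.20], [0.66, -0.63]]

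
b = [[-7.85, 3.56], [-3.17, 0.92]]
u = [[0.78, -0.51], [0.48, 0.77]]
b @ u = [[-4.41, 6.74], [-2.03, 2.33]]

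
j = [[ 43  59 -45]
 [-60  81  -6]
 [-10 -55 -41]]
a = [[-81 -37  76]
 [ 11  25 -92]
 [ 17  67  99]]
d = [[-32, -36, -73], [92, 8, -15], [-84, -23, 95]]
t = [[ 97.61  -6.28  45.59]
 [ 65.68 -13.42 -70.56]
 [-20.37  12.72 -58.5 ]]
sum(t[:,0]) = 142.92000000000002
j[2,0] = -10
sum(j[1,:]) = 15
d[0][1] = -36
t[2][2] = -58.5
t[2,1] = 12.72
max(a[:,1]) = 67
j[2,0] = -10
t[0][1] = -6.28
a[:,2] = [76, -92, 99]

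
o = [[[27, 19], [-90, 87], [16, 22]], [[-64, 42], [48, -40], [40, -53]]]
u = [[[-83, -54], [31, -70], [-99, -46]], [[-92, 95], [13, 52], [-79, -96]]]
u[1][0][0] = -92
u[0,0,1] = -54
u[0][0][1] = -54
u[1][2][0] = -79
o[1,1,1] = -40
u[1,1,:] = [13, 52]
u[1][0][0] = -92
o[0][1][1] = 87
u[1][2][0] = -79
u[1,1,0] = 13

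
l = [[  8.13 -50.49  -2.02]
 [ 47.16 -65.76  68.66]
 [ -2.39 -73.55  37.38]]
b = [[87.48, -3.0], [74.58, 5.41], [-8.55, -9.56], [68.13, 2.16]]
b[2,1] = -9.56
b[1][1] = 5.41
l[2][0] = -2.39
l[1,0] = 47.16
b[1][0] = 74.58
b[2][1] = -9.56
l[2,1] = -73.55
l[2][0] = -2.39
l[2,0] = -2.39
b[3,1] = 2.16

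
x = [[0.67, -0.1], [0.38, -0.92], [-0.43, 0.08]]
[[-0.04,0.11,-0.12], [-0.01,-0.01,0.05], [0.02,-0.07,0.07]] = x @ [[-0.06, 0.17, -0.20],  [-0.01, 0.08, -0.14]]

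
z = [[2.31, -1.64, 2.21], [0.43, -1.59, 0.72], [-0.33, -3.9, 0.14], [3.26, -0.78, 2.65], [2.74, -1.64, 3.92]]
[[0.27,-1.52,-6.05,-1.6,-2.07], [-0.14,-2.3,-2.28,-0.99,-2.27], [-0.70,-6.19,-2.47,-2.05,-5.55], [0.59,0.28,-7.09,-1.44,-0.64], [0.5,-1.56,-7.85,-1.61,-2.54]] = z @ [[0.14, 0.59, -1.44, -0.38, 0.45], [0.17, 1.53, 0.73, 0.56, 1.37], [0.1, -0.17, -0.69, 0.09, -0.39]]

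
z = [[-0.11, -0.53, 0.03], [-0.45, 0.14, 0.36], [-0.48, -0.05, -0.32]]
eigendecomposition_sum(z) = [[0.22+0.00j,-0.25-0.00j,(-0.09+0j)], [-0.30-0.00j,0.33+0.00j,(0.12-0j)], [-0.10-0.00j,(0.11+0j),(0.04-0j)]] + [[(-0.16+0.06j), (-0.14-0.01j), (0.06+0.16j)], [(-0.08+0.13j), (-0.1+0.07j), 0.12+0.07j], [-0.19-0.19j, -0.08-0.20j, -0.18+0.18j]] + [[-0.16-0.06j, (-0.14+0.01j), 0.06-0.16j], [(-0.08-0.13j), (-0.1-0.07j), (0.12-0.07j)], [(-0.19+0.19j), (-0.08+0.2j), (-0.18-0.18j)]]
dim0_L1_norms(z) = [1.04, 0.72, 0.71]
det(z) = 0.17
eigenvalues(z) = [(0.59+0j), (-0.44+0.31j), (-0.44-0.31j)]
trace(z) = -0.29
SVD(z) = [[-0.26, 0.77, -0.59], [-0.65, -0.59, -0.47], [-0.71, 0.26, 0.66]] @ diag([0.6691032980922567, 0.5729600430877874, 0.45267821408469106]) @ [[0.99, 0.12, -0.02], [0.10, -0.87, -0.47], [-0.08, 0.47, -0.88]]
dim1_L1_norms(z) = [0.67, 0.95, 0.85]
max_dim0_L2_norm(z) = 0.67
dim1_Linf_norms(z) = [0.53, 0.45, 0.48]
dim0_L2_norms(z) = [0.67, 0.55, 0.48]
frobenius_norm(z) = 0.99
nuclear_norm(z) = 1.69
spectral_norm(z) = 0.67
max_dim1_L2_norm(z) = 0.59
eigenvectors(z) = [[-0.57+0.00j,(0.2-0.45j),0.20+0.45j], [(0.78+0j),-0.10-0.40j,(-0.1+0.4j)], [0.26+0.00j,0.76+0.00j,(0.76-0j)]]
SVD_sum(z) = [[-0.17,-0.02,0.0],[-0.43,-0.05,0.01],[-0.47,-0.06,0.01]] + [[0.04, -0.38, -0.21], [-0.03, 0.29, 0.16], [0.01, -0.13, -0.07]] + [[0.02, -0.12, 0.23], [0.02, -0.10, 0.19], [-0.02, 0.14, -0.26]]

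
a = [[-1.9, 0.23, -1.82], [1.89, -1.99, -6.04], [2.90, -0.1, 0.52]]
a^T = [[-1.9, 1.89, 2.90], [0.23, -1.99, -0.10], [-1.82, -6.04, 0.52]]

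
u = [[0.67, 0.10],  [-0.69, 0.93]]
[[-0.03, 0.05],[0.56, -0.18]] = u@[[-0.12, 0.09], [0.51, -0.13]]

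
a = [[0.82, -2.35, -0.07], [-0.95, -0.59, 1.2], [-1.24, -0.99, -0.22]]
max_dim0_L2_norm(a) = 2.62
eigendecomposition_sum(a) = [[1.35-0.00j, -0.99-0.00j, -0.57+0.00j],[(-0.69+0j), (0.51+0j), (0.29-0j)],[-0.44+0.00j, (0.32+0j), (0.18-0j)]] + [[-0.26+0.12j, -0.68-0.07j, 0.25+0.50j], [-0.13+0.24j, (-0.55+0.31j), 0.46+0.24j], [(-0.4-0.12j), (-0.66-0.72j), (-0.2+0.77j)]] + [[(-0.26-0.12j), -0.68+0.07j, 0.25-0.50j], [-0.13-0.24j, (-0.55-0.31j), (0.46-0.24j)], [-0.40+0.12j, -0.66+0.72j, (-0.2-0.77j)]]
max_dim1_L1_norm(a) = 3.24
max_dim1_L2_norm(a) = 2.49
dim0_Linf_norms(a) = [1.24, 2.35, 1.2]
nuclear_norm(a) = 5.53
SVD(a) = [[0.9, -0.42, -0.13], [0.24, 0.72, -0.65], [0.36, 0.55, 0.75]] @ diag([2.6215129900978384, 1.8793186687317494, 1.0258318498197492]) @ [[0.02, -1.0, 0.06],[-0.91, 0.00, 0.41],[-0.41, -0.06, -0.91]]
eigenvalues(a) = [(2.04+0j), (-1.02+1.2j), (-1.02-1.2j)]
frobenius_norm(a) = 3.38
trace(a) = 0.01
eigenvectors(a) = [[-0.86+0.00j, (-0.38+0.34j), (-0.38-0.34j)], [(0.44+0j), (-0.1+0.46j), (-0.1-0.46j)], [(0.28+0j), (-0.72+0j), (-0.72-0j)]]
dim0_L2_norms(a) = [1.76, 2.62, 1.22]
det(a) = 5.05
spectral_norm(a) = 2.62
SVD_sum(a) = [[0.05, -2.36, 0.13], [0.01, -0.63, 0.04], [0.02, -0.95, 0.05]] + [[0.71, -0.0, -0.32], [-1.24, 0.0, 0.56], [-0.94, 0.00, 0.43]] + [[0.05, 0.01, 0.12], [0.27, 0.04, 0.60], [-0.32, -0.05, -0.70]]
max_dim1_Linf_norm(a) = 2.35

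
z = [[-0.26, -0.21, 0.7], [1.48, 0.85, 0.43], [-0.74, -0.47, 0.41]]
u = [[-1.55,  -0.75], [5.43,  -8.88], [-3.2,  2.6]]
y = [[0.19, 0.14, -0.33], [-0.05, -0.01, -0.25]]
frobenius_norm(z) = 2.15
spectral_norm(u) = 11.12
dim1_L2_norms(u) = [1.72, 10.41, 4.12]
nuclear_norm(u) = 13.26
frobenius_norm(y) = 0.48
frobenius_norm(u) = 11.33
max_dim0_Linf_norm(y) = 0.33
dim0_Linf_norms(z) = [1.48, 0.85, 0.7]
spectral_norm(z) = 1.95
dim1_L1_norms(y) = [0.66, 0.31]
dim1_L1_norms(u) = [2.3, 14.31, 5.8]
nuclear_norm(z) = 2.87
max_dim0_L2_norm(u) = 9.28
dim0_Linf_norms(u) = [5.43, 8.88]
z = u @ y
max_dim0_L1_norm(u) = 12.23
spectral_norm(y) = 0.45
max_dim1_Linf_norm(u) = 8.88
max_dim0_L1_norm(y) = 0.58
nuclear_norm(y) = 0.62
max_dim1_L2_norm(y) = 0.41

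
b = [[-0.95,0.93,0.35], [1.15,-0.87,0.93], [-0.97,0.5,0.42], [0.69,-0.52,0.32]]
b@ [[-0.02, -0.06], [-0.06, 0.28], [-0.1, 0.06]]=[[-0.07, 0.34], [-0.06, -0.26], [-0.05, 0.22], [-0.01, -0.17]]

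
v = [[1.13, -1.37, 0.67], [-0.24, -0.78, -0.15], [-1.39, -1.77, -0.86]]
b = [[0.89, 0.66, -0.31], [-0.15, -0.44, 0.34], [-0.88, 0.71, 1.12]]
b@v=[[1.28, -1.19, 0.76], [-0.54, -0.05, -0.33], [-2.72, -1.33, -1.66]]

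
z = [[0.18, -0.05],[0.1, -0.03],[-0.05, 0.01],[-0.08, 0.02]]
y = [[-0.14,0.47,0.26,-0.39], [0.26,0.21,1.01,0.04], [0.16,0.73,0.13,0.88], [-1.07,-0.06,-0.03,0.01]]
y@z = [[0.04, -0.01], [0.01, -0.01], [0.02, -0.01], [-0.20, 0.06]]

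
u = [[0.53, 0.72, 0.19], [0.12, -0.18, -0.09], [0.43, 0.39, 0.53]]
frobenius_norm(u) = 1.23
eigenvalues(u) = [0.81, 0.36, -0.28]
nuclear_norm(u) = 1.71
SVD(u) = [[-0.76,-0.64,0.09], [0.08,0.04,1.0], [-0.64,0.77,0.02]] @ diag([1.1637737817890474, 0.3282147036154709, 0.21472236295045583]) @ [[-0.58, -0.70, -0.42], [-0.01, -0.51, 0.86], [0.82, -0.5, -0.29]]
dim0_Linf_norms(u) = [0.53, 0.72, 0.53]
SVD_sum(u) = [[0.51, 0.62, 0.38],[-0.05, -0.07, -0.04],[0.43, 0.52, 0.31]] + [[0.00, 0.11, -0.18], [-0.0, -0.01, 0.01], [-0.00, -0.13, 0.22]] + [[0.02, -0.01, -0.01],[0.17, -0.11, -0.06],[0.00, -0.00, -0.0]]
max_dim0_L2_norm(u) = 0.84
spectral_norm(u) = 1.16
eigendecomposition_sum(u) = [[0.51, 0.45, 0.20], [-0.01, -0.01, -0.0], [0.77, 0.69, 0.31]] + [[0.07, 0.06, -0.05], [0.07, 0.06, -0.05], [-0.34, -0.3, 0.22]] + [[-0.05, 0.21, 0.03], [0.06, -0.24, -0.04], [-0.0, 0.0, 0.0]]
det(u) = -0.08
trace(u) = 0.88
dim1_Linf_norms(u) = [0.72, 0.18, 0.53]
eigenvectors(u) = [[-0.55, -0.2, 0.66], [0.01, -0.21, -0.75], [-0.84, 0.96, 0.01]]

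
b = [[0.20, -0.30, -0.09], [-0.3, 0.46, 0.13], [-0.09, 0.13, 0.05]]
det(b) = 0.000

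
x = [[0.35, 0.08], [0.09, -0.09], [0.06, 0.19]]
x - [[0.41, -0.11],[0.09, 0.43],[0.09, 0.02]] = [[-0.06, 0.19], [0.00, -0.52], [-0.03, 0.17]]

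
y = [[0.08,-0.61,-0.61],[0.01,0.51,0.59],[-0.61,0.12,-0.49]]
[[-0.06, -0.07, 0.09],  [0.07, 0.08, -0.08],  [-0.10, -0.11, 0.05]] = y @ [[-0.22, 0.18, 0.29], [-0.33, 0.11, 0.28], [0.4, 0.03, -0.39]]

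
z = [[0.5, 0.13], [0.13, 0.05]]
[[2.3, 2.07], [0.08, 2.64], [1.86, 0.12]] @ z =[[1.42, 0.4],  [0.38, 0.14],  [0.95, 0.25]]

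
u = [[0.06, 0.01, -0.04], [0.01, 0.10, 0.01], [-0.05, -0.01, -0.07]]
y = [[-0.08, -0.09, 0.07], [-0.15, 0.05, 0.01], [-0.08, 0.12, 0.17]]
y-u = [[-0.14, -0.1, 0.11], [-0.16, -0.05, 0.0], [-0.03, 0.13, 0.24]]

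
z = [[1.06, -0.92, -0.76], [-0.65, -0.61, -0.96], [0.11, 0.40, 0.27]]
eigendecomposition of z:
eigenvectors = [[(0.95+0j), (-0.3+0.06j), -0.30-0.06j],  [-0.31+0.00j, (-0.8+0j), -0.80-0.00j],  [(-0.02+0j), 0.44+0.25j, (0.44-0.25j)]]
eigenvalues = [(1.37+0j), (-0.32+0.35j), (-0.32-0.35j)]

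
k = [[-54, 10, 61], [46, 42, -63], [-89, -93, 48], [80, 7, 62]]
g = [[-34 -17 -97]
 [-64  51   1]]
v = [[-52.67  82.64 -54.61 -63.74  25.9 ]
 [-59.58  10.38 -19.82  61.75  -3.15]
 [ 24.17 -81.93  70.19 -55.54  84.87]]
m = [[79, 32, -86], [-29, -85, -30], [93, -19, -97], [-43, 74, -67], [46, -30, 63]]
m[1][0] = -29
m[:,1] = [32, -85, -19, 74, -30]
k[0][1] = 10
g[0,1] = -17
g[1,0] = -64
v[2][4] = 84.87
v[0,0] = -52.67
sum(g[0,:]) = -148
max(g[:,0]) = -34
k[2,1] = -93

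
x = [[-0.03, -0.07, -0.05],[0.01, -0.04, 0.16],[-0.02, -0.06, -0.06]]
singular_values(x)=[0.18, 0.1, 0.01]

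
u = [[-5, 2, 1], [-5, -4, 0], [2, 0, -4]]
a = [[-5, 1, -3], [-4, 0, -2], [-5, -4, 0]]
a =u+[[0, -1, -4], [1, 4, -2], [-7, -4, 4]]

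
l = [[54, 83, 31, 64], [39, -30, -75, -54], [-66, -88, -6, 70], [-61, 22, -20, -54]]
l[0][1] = 83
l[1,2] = -75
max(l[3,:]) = 22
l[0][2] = 31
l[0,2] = 31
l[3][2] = -20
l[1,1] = -30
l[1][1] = -30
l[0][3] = 64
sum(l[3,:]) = -113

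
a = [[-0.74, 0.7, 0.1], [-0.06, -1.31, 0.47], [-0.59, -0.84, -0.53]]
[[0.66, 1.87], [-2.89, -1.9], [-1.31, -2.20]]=a@[[0.65, -0.44], [1.79, 2.00], [-1.08, 1.48]]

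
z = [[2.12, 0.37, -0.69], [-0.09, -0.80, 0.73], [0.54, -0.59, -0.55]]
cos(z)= [[-0.45, -0.34, 0.27], [-0.13, 0.88, 0.46], [-0.32, -0.48, 1.20]]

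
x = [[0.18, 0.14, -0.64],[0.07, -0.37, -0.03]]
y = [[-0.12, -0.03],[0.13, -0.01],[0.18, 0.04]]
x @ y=[[-0.12, -0.03], [-0.06, 0.00]]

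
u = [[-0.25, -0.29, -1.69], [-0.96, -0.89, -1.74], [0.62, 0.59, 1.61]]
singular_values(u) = [3.28, 0.57, 0.0]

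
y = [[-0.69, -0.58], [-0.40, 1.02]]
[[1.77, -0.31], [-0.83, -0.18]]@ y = [[-1.1, -1.34], [0.64, 0.30]]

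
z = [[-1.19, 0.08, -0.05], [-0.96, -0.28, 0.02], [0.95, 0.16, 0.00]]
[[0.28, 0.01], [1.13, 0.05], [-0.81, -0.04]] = z @ [[-0.41, -0.02], [-2.65, -0.12], [-0.15, -0.01]]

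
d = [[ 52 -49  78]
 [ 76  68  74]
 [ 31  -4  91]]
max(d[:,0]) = 76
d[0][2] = 78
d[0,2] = 78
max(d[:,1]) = 68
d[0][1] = -49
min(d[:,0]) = 31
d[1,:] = [76, 68, 74]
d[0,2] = 78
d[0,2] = 78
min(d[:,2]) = 74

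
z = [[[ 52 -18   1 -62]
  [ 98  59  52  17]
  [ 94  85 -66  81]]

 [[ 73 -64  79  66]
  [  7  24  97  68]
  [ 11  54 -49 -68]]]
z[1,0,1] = -64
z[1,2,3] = -68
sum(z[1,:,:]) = 298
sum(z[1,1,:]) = 196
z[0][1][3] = 17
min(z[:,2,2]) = -66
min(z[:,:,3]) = -68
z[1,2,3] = -68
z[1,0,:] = [73, -64, 79, 66]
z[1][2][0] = 11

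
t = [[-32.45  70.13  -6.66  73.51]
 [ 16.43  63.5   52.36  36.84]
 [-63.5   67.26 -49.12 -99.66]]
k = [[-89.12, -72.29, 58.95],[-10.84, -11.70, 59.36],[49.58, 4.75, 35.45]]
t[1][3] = 36.84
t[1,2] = 52.36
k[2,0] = 49.58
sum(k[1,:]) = 36.82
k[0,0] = -89.12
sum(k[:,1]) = -79.24000000000001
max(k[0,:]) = 58.95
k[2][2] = 35.45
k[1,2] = 59.36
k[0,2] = 58.95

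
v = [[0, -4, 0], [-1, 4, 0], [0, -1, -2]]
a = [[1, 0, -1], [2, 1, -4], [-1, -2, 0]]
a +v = [[1, -4, -1], [1, 5, -4], [-1, -3, -2]]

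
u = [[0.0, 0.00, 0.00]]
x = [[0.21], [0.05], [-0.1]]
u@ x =[[0.00]]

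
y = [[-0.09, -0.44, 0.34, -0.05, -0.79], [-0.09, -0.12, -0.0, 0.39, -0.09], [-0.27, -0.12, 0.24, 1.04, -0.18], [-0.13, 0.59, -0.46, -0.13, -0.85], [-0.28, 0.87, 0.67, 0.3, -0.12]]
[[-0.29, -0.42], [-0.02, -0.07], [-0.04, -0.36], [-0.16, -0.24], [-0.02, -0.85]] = y @ [[0.42, 1.14],[0.13, -0.18],[-0.04, -0.55],[0.13, 0.10],[0.22, 0.26]]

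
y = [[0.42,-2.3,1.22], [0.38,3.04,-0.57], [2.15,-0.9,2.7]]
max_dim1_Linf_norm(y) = 3.04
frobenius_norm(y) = 5.42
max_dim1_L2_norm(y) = 3.57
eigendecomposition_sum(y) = [[0.00, 0.0, -0.0],[-0.0, -0.00, 0.00],[-0.00, -0.0, 0.0]] + [[-0.09, -0.23, -0.03], [0.7, 1.75, 0.21], [1.20, 2.99, 0.36]] + [[0.51, -2.07, 1.25],[-0.32, 1.29, -0.78],[0.95, -3.89, 2.34]]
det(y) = 0.02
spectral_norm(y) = 4.62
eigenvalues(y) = [0.0, 2.01, 4.15]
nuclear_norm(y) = 7.46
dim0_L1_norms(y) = [2.95, 6.24, 4.49]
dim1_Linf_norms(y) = [2.3, 3.04, 2.7]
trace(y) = 6.16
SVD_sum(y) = [[0.76, -1.96, 1.49], [-0.75, 1.92, -1.46], [0.86, -2.19, 1.67]] + [[-0.34, -0.34, -0.27], [1.13, 1.12, 0.89], [1.29, 1.29, 1.03]] + [[0.0, -0.0, -0.00], [0.00, -0.0, -0.0], [-0.00, 0.00, 0.00]]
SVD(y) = [[-0.56, 0.2, -0.81], [0.55, -0.64, -0.54], [-0.62, -0.74, 0.25]] @ diag([4.620196817756779, 2.835838362812435, 0.0014646471970172546]) @ [[-0.30, 0.76, -0.58],[-0.62, -0.62, -0.49],[-0.73, 0.21, 0.65]]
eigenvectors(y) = [[0.73, 0.07, 0.45],[-0.21, -0.50, -0.28],[-0.65, -0.86, 0.85]]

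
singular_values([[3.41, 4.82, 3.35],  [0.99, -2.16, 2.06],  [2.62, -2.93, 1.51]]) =[6.79, 5.14, 1.07]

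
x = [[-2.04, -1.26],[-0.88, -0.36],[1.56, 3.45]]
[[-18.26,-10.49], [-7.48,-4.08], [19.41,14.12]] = x @[[7.60, 3.63],[2.19, 2.45]]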